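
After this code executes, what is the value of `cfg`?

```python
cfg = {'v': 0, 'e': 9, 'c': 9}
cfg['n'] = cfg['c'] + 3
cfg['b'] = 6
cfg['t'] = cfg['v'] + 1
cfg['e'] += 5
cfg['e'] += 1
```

{'v': 0, 'e': 15, 'c': 9, 'n': 12, 'b': 6, 't': 1}

cfg['n'] = cfg['c']+3 = 12 → {'v': 0, 'e': 9, 'c': 9, 'n': 12}
cfg['b'] = 6 → {'v': 0, 'e': 9, 'c': 9, 'n': 12, 'b': 6}
cfg['t'] = cfg['v']+1 = 1 → {'v': 0, 'e': 9, 'c': 9, 'n': 12, 'b': 6, 't': 1}
cfg['e'] = 9+5 = 14 → {'v': 0, 'e': 14, 'c': 9, 'n': 12, 'b': 6, 't': 1}
cfg['e'] = 14+1 = 15 → {'v': 0, 'e': 15, 'c': 9, 'n': 12, 'b': 6, 't': 1}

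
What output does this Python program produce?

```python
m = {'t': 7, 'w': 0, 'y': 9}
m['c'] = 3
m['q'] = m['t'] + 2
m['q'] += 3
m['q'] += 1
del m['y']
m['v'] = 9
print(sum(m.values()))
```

32

m['c'] = 3 → {'t': 7, 'w': 0, 'y': 9, 'c': 3}
m['q'] = m['t']+2 = 9 → {'t': 7, 'w': 0, 'y': 9, 'c': 3, 'q': 9}
m['q'] = 9+3 = 12 → {'t': 7, 'w': 0, 'y': 9, 'c': 3, 'q': 12}
m['q'] = 12+1 = 13 → {'t': 7, 'w': 0, 'y': 9, 'c': 3, 'q': 13}
del 'y' → {'t': 7, 'w': 0, 'c': 3, 'q': 13}
m['v'] = 9 → {'t': 7, 'w': 0, 'c': 3, 'q': 13, 'v': 9}
sum of values = 32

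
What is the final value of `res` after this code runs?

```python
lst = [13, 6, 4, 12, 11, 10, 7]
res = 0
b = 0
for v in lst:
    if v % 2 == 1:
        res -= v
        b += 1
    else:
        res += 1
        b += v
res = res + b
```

v=13: odd, res = 0-13 = -13; b=1
v=6: not odd, res = (-13)+1 = -12; b=7
v=4: not odd, res = (-12)+1 = -11; b=11
v=12: not odd, res = (-11)+1 = -10; b=23
v=11: odd, res = (-10)-11 = -21; b=24
v=10: not odd, res = (-21)+1 = -20; b=34
v=7: odd, res = (-20)-7 = -27; b=35
res+b = (-27)+35 = 8

8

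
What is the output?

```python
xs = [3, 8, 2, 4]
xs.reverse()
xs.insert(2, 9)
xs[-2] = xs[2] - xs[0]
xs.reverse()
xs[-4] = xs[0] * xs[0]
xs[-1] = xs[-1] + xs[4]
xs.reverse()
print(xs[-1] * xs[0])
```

24

reverse → [4, 2, 8, 3]
insert 9 at 2 → [4, 2, 9, 8, 3]
xs[-2] = xs[2]-xs[0] = 9-4 = 5 → [4, 2, 9, 5, 3]
reverse → [3, 5, 9, 2, 4]
xs[-4] = xs[0]*xs[0] = 3*3 = 9 → [3, 9, 9, 2, 4]
xs[-1] = xs[-1]+xs[4] = 4+4 = 8 → [3, 9, 9, 2, 8]
reverse → [8, 2, 9, 9, 3]
xs[-1]*xs[0] = 3*8 = 24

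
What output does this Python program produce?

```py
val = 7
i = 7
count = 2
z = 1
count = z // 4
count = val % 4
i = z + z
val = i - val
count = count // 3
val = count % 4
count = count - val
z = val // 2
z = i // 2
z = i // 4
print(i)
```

count = 1//4 = 0
count = 7%4 = 3
i = 1+1 = 2
val = 2-7 = -5
count = 3//3 = 1
val = 1%4 = 1
count = 1-1 = 0
z = 1//2 = 0
z = 2//2 = 1
z = 2//4 = 0

2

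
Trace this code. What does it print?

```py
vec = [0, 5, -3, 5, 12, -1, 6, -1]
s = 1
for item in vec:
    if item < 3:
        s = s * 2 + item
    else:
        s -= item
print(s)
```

item=0: <3, s = 1*2+0 = 2
item=5: not <3, s = 2-5 = -3
item=-3: <3, s = (-3)*2+(-3) = -9
item=5: not <3, s = (-9)-5 = -14
item=12: not <3, s = (-14)-12 = -26
item=-1: <3, s = (-26)*2+(-1) = -53
item=6: not <3, s = (-53)-6 = -59
item=-1: <3, s = (-59)*2+(-1) = -119

-119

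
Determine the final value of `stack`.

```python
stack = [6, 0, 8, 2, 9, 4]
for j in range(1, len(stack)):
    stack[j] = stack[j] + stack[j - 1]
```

[6, 6, 14, 16, 25, 29]

j=1: stack[1] = 0+6 = 6 → [6, 6, 8, 2, 9, 4]
j=2: stack[2] = 8+6 = 14 → [6, 6, 14, 2, 9, 4]
j=3: stack[3] = 2+14 = 16 → [6, 6, 14, 16, 9, 4]
j=4: stack[4] = 9+16 = 25 → [6, 6, 14, 16, 25, 4]
j=5: stack[5] = 4+25 = 29 → [6, 6, 14, 16, 25, 29]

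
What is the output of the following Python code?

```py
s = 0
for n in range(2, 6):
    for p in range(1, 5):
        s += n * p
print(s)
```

n=2,p=1: s = 0+2 = 2
n=2,p=2: s = 2+4 = 6
n=2,p=3: s = 6+6 = 12
n=2,p=4: s = 12+8 = 20
n=3,p=1: s = 20+3 = 23
n=3,p=2: s = 23+6 = 29
n=3,p=3: s = 29+9 = 38
n=3,p=4: s = 38+12 = 50
n=4,p=1: s = 50+4 = 54
n=4,p=2: s = 54+8 = 62
n=4,p=3: s = 62+12 = 74
n=4,p=4: s = 74+16 = 90
n=5,p=1: s = 90+5 = 95
n=5,p=2: s = 95+10 = 105
n=5,p=3: s = 105+15 = 120
n=5,p=4: s = 120+20 = 140

140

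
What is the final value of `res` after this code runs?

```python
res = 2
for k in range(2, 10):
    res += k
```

46

k=2: res = 2+2 = 4
k=3: res = 4+3 = 7
k=4: res = 7+4 = 11
k=5: res = 11+5 = 16
k=6: res = 16+6 = 22
k=7: res = 22+7 = 29
k=8: res = 29+8 = 37
k=9: res = 37+9 = 46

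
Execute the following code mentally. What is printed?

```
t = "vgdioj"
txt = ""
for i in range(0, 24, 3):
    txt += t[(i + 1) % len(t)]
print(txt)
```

i=0: add t[1]='g' → 'g'
i=3: add t[4]='o' → 'go'
i=6: add t[1]='g' → 'gog'
i=9: add t[4]='o' → 'gogo'
i=12: add t[1]='g' → 'gogog'
i=15: add t[4]='o' → 'gogogo'
i=18: add t[1]='g' → 'gogogog'
i=21: add t[4]='o' → 'gogogogo'

gogogogo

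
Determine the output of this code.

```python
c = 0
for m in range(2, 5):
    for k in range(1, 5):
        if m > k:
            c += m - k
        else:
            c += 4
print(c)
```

m=2,k=1: 2>1, c = 0+1 = 1
m=2,k=2: not 2>2, c = 1+4 = 5
m=2,k=3: not 2>3, c = 5+4 = 9
m=2,k=4: not 2>4, c = 9+4 = 13
m=3,k=1: 3>1, c = 13+2 = 15
m=3,k=2: 3>2, c = 15+1 = 16
m=3,k=3: not 3>3, c = 16+4 = 20
m=3,k=4: not 3>4, c = 20+4 = 24
m=4,k=1: 4>1, c = 24+3 = 27
m=4,k=2: 4>2, c = 27+2 = 29
m=4,k=3: 4>3, c = 29+1 = 30
m=4,k=4: not 4>4, c = 30+4 = 34

34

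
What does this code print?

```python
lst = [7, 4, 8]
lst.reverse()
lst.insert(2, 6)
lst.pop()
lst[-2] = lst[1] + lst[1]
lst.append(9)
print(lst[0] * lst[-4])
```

reverse → [8, 4, 7]
insert 6 at 2 → [8, 4, 6, 7]
pop() removes 7 → [8, 4, 6]
lst[-2] = lst[1]+lst[1] = 4+4 = 8 → [8, 8, 6]
append 9 → [8, 8, 6, 9]
lst[0]*lst[-4] = 8*8 = 64

64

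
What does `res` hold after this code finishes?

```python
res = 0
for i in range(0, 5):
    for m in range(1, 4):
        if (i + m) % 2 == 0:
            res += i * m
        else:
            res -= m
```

i=0,m=1: odd sum, res = 0-1 = -1
i=0,m=2: even sum, res = (-1)+0 = -1
i=0,m=3: odd sum, res = (-1)-3 = -4
i=1,m=1: even sum, res = (-4)+1 = -3
i=1,m=2: odd sum, res = (-3)-2 = -5
i=1,m=3: even sum, res = (-5)+3 = -2
i=2,m=1: odd sum, res = (-2)-1 = -3
i=2,m=2: even sum, res = (-3)+4 = 1
i=2,m=3: odd sum, res = 1-3 = -2
i=3,m=1: even sum, res = (-2)+3 = 1
i=3,m=2: odd sum, res = 1-2 = -1
i=3,m=3: even sum, res = (-1)+9 = 8
i=4,m=1: odd sum, res = 8-1 = 7
i=4,m=2: even sum, res = 7+8 = 15
i=4,m=3: odd sum, res = 15-3 = 12

12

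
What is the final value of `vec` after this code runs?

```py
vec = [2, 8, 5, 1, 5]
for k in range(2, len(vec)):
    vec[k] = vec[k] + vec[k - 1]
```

k=2: vec[2] = 5+8 = 13 → [2, 8, 13, 1, 5]
k=3: vec[3] = 1+13 = 14 → [2, 8, 13, 14, 5]
k=4: vec[4] = 5+14 = 19 → [2, 8, 13, 14, 19]

[2, 8, 13, 14, 19]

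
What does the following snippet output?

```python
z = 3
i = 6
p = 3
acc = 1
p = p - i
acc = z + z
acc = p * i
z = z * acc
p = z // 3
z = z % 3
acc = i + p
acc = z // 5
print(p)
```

p = 3-6 = -3
acc = 3+3 = 6
acc = (-3)*6 = -18
z = 3*(-18) = -54
p = (-54)//3 = -18
z = (-54)%3 = 0
acc = 6+(-18) = -12
acc = 0//5 = 0

-18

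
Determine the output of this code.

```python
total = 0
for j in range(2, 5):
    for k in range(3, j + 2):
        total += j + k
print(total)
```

42

j=2,k=3: total = 0+5 = 5
j=3,k=3: total = 5+6 = 11
j=3,k=4: total = 11+7 = 18
j=4,k=3: total = 18+7 = 25
j=4,k=4: total = 25+8 = 33
j=4,k=5: total = 33+9 = 42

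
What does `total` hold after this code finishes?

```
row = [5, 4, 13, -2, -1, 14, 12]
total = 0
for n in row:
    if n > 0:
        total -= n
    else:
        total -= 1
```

n=5: >0, total = 0-5 = -5
n=4: >0, total = (-5)-4 = -9
n=13: >0, total = (-9)-13 = -22
n=-2: not >0, total = (-22)-1 = -23
n=-1: not >0, total = (-23)-1 = -24
n=14: >0, total = (-24)-14 = -38
n=12: >0, total = (-38)-12 = -50

-50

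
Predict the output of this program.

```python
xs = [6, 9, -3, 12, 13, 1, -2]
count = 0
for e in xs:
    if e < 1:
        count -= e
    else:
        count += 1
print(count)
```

10

e=6: not <1, count = 0+1 = 1
e=9: not <1, count = 1+1 = 2
e=-3: <1, count = 2-(-3) = 5
e=12: not <1, count = 5+1 = 6
e=13: not <1, count = 6+1 = 7
e=1: not <1, count = 7+1 = 8
e=-2: <1, count = 8-(-2) = 10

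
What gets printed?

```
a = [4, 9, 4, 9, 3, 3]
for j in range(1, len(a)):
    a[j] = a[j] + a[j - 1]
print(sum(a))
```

j=1: a[1] = 9+4 = 13 → [4, 13, 4, 9, 3, 3]
j=2: a[2] = 4+13 = 17 → [4, 13, 17, 9, 3, 3]
j=3: a[3] = 9+17 = 26 → [4, 13, 17, 26, 3, 3]
j=4: a[4] = 3+26 = 29 → [4, 13, 17, 26, 29, 3]
j=5: a[5] = 3+29 = 32 → [4, 13, 17, 26, 29, 32]
sum = 121

121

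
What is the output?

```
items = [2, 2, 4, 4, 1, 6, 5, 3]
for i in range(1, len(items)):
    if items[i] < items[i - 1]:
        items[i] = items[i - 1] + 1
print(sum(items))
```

i=1: 2>=2, unchanged → [2, 2, 4, 4, 1, 6, 5, 3]
i=2: 4>=2, unchanged → [2, 2, 4, 4, 1, 6, 5, 3]
i=3: 4>=4, unchanged → [2, 2, 4, 4, 1, 6, 5, 3]
i=4: 1<4, items[4] = 4+1 = 5 → [2, 2, 4, 4, 5, 6, 5, 3]
i=5: 6>=5, unchanged → [2, 2, 4, 4, 5, 6, 5, 3]
i=6: 5<6, items[6] = 6+1 = 7 → [2, 2, 4, 4, 5, 6, 7, 3]
i=7: 3<7, items[7] = 7+1 = 8 → [2, 2, 4, 4, 5, 6, 7, 8]
sum = 38

38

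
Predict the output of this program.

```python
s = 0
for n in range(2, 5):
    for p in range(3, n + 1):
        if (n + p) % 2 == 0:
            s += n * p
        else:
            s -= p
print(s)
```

22

n=3,p=3: even sum, s = 0+9 = 9
n=4,p=3: odd sum, s = 9-3 = 6
n=4,p=4: even sum, s = 6+16 = 22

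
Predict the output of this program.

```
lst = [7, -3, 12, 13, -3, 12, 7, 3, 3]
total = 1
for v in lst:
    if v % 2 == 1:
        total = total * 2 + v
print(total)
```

v=7: odd, total = 1*2+7 = 9
v=-3: odd, total = 9*2+(-3) = 15
v=12: not odd
v=13: odd, total = 15*2+13 = 43
v=-3: odd, total = 43*2+(-3) = 83
v=12: not odd
v=7: odd, total = 83*2+7 = 173
v=3: odd, total = 173*2+3 = 349
v=3: odd, total = 349*2+3 = 701

701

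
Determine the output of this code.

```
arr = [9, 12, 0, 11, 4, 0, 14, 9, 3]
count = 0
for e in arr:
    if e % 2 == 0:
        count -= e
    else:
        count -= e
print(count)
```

-62

e=9: not even, count = 0-9 = -9
e=12: even, count = (-9)-12 = -21
e=0: even, count = (-21)-0 = -21
e=11: not even, count = (-21)-11 = -32
e=4: even, count = (-32)-4 = -36
e=0: even, count = (-36)-0 = -36
e=14: even, count = (-36)-14 = -50
e=9: not even, count = (-50)-9 = -59
e=3: not even, count = (-59)-3 = -62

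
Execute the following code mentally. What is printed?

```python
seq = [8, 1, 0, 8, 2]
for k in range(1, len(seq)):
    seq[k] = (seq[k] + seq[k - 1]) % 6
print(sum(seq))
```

20

k=1: seq[1] = (1+8)%6 = 3 → [8, 3, 0, 8, 2]
k=2: seq[2] = (0+3)%6 = 3 → [8, 3, 3, 8, 2]
k=3: seq[3] = (8+3)%6 = 5 → [8, 3, 3, 5, 2]
k=4: seq[4] = (2+5)%6 = 1 → [8, 3, 3, 5, 1]
sum = 20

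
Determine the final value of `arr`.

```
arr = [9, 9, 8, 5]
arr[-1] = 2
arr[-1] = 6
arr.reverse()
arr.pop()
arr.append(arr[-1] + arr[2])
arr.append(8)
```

arr[-1] = 2 → [9, 9, 8, 2]
arr[-1] = 6 → [9, 9, 8, 6]
reverse → [6, 8, 9, 9]
pop() removes 9 → [6, 8, 9]
append arr[-1]+arr[2] = 9+9 = 18 → [6, 8, 9, 18]
append 8 → [6, 8, 9, 18, 8]

[6, 8, 9, 18, 8]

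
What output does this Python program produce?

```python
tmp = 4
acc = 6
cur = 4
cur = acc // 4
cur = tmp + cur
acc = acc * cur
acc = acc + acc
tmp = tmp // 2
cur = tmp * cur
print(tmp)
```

cur = 6//4 = 1
cur = 4+1 = 5
acc = 6*5 = 30
acc = 30+30 = 60
tmp = 4//2 = 2
cur = 2*5 = 10

2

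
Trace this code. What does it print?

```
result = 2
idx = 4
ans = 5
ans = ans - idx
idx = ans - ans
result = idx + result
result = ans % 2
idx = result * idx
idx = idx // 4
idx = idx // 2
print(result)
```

1

ans = 5-4 = 1
idx = 1-1 = 0
result = 0+2 = 2
result = 1%2 = 1
idx = 1*0 = 0
idx = 0//4 = 0
idx = 0//2 = 0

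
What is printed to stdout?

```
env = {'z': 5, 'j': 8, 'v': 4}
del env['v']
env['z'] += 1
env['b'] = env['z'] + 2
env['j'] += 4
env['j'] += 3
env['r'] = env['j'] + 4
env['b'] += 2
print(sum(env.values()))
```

50

del 'v' → {'z': 5, 'j': 8}
env['z'] = 5+1 = 6 → {'z': 6, 'j': 8}
env['b'] = env['z']+2 = 8 → {'z': 6, 'j': 8, 'b': 8}
env['j'] = 8+4 = 12 → {'z': 6, 'j': 12, 'b': 8}
env['j'] = 12+3 = 15 → {'z': 6, 'j': 15, 'b': 8}
env['r'] = env['j']+4 = 19 → {'z': 6, 'j': 15, 'b': 8, 'r': 19}
env['b'] = 8+2 = 10 → {'z': 6, 'j': 15, 'b': 10, 'r': 19}
sum of values = 50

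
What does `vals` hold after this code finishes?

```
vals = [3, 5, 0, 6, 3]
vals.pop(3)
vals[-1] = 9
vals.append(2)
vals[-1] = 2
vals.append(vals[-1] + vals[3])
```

pop(3) removes 6 → [3, 5, 0, 3]
vals[-1] = 9 → [3, 5, 0, 9]
append 2 → [3, 5, 0, 9, 2]
vals[-1] = 2 → [3, 5, 0, 9, 2]
append vals[-1]+vals[3] = 2+9 = 11 → [3, 5, 0, 9, 2, 11]

[3, 5, 0, 9, 2, 11]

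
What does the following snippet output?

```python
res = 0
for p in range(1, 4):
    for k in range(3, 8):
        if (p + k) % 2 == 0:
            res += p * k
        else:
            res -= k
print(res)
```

p=1,k=3: even sum, res = 0+3 = 3
p=1,k=4: odd sum, res = 3-4 = -1
p=1,k=5: even sum, res = (-1)+5 = 4
p=1,k=6: odd sum, res = 4-6 = -2
p=1,k=7: even sum, res = (-2)+7 = 5
p=2,k=3: odd sum, res = 5-3 = 2
p=2,k=4: even sum, res = 2+8 = 10
p=2,k=5: odd sum, res = 10-5 = 5
p=2,k=6: even sum, res = 5+12 = 17
p=2,k=7: odd sum, res = 17-7 = 10
p=3,k=3: even sum, res = 10+9 = 19
p=3,k=4: odd sum, res = 19-4 = 15
p=3,k=5: even sum, res = 15+15 = 30
p=3,k=6: odd sum, res = 30-6 = 24
p=3,k=7: even sum, res = 24+21 = 45

45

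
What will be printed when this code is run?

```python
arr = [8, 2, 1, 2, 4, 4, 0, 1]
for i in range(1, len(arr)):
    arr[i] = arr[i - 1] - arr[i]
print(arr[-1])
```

i=1: arr[1] = 8-2 = 6 → [8, 6, 1, 2, 4, 4, 0, 1]
i=2: arr[2] = 6-1 = 5 → [8, 6, 5, 2, 4, 4, 0, 1]
i=3: arr[3] = 5-2 = 3 → [8, 6, 5, 3, 4, 4, 0, 1]
i=4: arr[4] = 3-4 = -1 → [8, 6, 5, 3, -1, 4, 0, 1]
i=5: arr[5] = (-1)-4 = -5 → [8, 6, 5, 3, -1, -5, 0, 1]
i=6: arr[6] = (-5)-0 = -5 → [8, 6, 5, 3, -1, -5, -5, 1]
i=7: arr[7] = (-5)-1 = -6 → [8, 6, 5, 3, -1, -5, -5, -6]

-6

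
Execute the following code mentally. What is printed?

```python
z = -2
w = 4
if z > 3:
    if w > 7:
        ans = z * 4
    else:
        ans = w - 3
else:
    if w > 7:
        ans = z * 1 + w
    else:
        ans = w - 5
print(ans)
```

-1

z=-2, w=4
z > 3 is False; w > 7 is False
→ ans = w - 5 = -1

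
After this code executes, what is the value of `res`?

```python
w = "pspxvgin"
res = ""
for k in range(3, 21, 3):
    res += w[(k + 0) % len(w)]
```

'xisvnp'

k=3: add w[3]='x' → 'x'
k=6: add w[6]='i' → 'xi'
k=9: add w[1]='s' → 'xis'
k=12: add w[4]='v' → 'xisv'
k=15: add w[7]='n' → 'xisvn'
k=18: add w[2]='p' → 'xisvnp'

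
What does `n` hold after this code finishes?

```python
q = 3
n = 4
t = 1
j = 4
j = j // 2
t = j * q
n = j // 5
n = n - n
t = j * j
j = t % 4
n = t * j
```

j = 4//2 = 2
t = 2*3 = 6
n = 2//5 = 0
n = 0-0 = 0
t = 2*2 = 4
j = 4%4 = 0
n = 4*0 = 0

0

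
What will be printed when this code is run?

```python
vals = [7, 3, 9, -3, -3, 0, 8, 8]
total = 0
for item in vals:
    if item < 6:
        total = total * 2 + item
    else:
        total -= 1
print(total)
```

-20

item=7: not <6, total = 0-1 = -1
item=3: <6, total = (-1)*2+3 = 1
item=9: not <6, total = 1-1 = 0
item=-3: <6, total = 0*2+(-3) = -3
item=-3: <6, total = (-3)*2+(-3) = -9
item=0: <6, total = (-9)*2+0 = -18
item=8: not <6, total = (-18)-1 = -19
item=8: not <6, total = (-19)-1 = -20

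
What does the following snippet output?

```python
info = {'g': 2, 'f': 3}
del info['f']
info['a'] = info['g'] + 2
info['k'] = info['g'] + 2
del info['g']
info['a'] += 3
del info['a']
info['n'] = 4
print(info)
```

del 'f' → {'g': 2}
info['a'] = info['g']+2 = 4 → {'g': 2, 'a': 4}
info['k'] = info['g']+2 = 4 → {'g': 2, 'a': 4, 'k': 4}
del 'g' → {'a': 4, 'k': 4}
info['a'] = 4+3 = 7 → {'a': 7, 'k': 4}
del 'a' → {'k': 4}
info['n'] = 4 → {'k': 4, 'n': 4}

{'k': 4, 'n': 4}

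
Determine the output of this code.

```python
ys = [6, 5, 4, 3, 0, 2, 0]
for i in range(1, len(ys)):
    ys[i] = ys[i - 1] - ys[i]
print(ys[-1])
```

-8

i=1: ys[1] = 6-5 = 1 → [6, 1, 4, 3, 0, 2, 0]
i=2: ys[2] = 1-4 = -3 → [6, 1, -3, 3, 0, 2, 0]
i=3: ys[3] = (-3)-3 = -6 → [6, 1, -3, -6, 0, 2, 0]
i=4: ys[4] = (-6)-0 = -6 → [6, 1, -3, -6, -6, 2, 0]
i=5: ys[5] = (-6)-2 = -8 → [6, 1, -3, -6, -6, -8, 0]
i=6: ys[6] = (-8)-0 = -8 → [6, 1, -3, -6, -6, -8, -8]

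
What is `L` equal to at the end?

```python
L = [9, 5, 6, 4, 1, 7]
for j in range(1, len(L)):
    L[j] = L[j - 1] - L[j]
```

[9, 4, -2, -6, -7, -14]

j=1: L[1] = 9-5 = 4 → [9, 4, 6, 4, 1, 7]
j=2: L[2] = 4-6 = -2 → [9, 4, -2, 4, 1, 7]
j=3: L[3] = (-2)-4 = -6 → [9, 4, -2, -6, 1, 7]
j=4: L[4] = (-6)-1 = -7 → [9, 4, -2, -6, -7, 7]
j=5: L[5] = (-7)-7 = -14 → [9, 4, -2, -6, -7, -14]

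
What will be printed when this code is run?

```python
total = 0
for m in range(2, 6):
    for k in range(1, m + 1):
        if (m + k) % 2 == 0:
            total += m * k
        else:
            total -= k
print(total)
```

72

m=2,k=1: odd sum, total = 0-1 = -1
m=2,k=2: even sum, total = (-1)+4 = 3
m=3,k=1: even sum, total = 3+3 = 6
m=3,k=2: odd sum, total = 6-2 = 4
m=3,k=3: even sum, total = 4+9 = 13
m=4,k=1: odd sum, total = 13-1 = 12
m=4,k=2: even sum, total = 12+8 = 20
m=4,k=3: odd sum, total = 20-3 = 17
m=4,k=4: even sum, total = 17+16 = 33
m=5,k=1: even sum, total = 33+5 = 38
m=5,k=2: odd sum, total = 38-2 = 36
m=5,k=3: even sum, total = 36+15 = 51
m=5,k=4: odd sum, total = 51-4 = 47
m=5,k=5: even sum, total = 47+25 = 72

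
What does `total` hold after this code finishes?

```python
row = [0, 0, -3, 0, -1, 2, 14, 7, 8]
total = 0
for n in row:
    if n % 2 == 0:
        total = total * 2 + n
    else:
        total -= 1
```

n=0: even, total = 0*2+0 = 0
n=0: even, total = 0*2+0 = 0
n=-3: not even, total = 0-1 = -1
n=0: even, total = (-1)*2+0 = -2
n=-1: not even, total = (-2)-1 = -3
n=2: even, total = (-3)*2+2 = -4
n=14: even, total = (-4)*2+14 = 6
n=7: not even, total = 6-1 = 5
n=8: even, total = 5*2+8 = 18

18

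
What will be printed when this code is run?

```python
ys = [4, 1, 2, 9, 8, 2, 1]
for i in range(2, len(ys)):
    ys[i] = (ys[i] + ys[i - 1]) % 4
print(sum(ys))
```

i=2: ys[2] = (2+1)%4 = 3 → [4, 1, 3, 9, 8, 2, 1]
i=3: ys[3] = (9+3)%4 = 0 → [4, 1, 3, 0, 8, 2, 1]
i=4: ys[4] = (8+0)%4 = 0 → [4, 1, 3, 0, 0, 2, 1]
i=5: ys[5] = (2+0)%4 = 2 → [4, 1, 3, 0, 0, 2, 1]
i=6: ys[6] = (1+2)%4 = 3 → [4, 1, 3, 0, 0, 2, 3]
sum = 13

13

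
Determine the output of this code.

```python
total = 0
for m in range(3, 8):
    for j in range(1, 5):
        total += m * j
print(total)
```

250

m=3,j=1: total = 0+3 = 3
m=3,j=2: total = 3+6 = 9
m=3,j=3: total = 9+9 = 18
m=3,j=4: total = 18+12 = 30
m=4,j=1: total = 30+4 = 34
m=4,j=2: total = 34+8 = 42
m=4,j=3: total = 42+12 = 54
m=4,j=4: total = 54+16 = 70
m=5,j=1: total = 70+5 = 75
m=5,j=2: total = 75+10 = 85
m=5,j=3: total = 85+15 = 100
m=5,j=4: total = 100+20 = 120
m=6,j=1: total = 120+6 = 126
m=6,j=2: total = 126+12 = 138
m=6,j=3: total = 138+18 = 156
m=6,j=4: total = 156+24 = 180
m=7,j=1: total = 180+7 = 187
m=7,j=2: total = 187+14 = 201
m=7,j=3: total = 201+21 = 222
m=7,j=4: total = 222+28 = 250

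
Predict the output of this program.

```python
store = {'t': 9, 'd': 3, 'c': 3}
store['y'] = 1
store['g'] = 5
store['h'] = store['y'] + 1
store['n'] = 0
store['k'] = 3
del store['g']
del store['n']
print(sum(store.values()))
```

store['y'] = 1 → {'t': 9, 'd': 3, 'c': 3, 'y': 1}
store['g'] = 5 → {'t': 9, 'd': 3, 'c': 3, 'y': 1, 'g': 5}
store['h'] = store['y']+1 = 2 → {'t': 9, 'd': 3, 'c': 3, 'y': 1, 'g': 5, 'h': 2}
store['n'] = 0 → {'t': 9, 'd': 3, 'c': 3, 'y': 1, 'g': 5, 'h': 2, 'n': 0}
store['k'] = 3 → {'t': 9, 'd': 3, 'c': 3, 'y': 1, 'g': 5, 'h': 2, 'n': 0, 'k': 3}
del 'g' → {'t': 9, 'd': 3, 'c': 3, 'y': 1, 'h': 2, 'n': 0, 'k': 3}
del 'n' → {'t': 9, 'd': 3, 'c': 3, 'y': 1, 'h': 2, 'k': 3}
sum of values = 21

21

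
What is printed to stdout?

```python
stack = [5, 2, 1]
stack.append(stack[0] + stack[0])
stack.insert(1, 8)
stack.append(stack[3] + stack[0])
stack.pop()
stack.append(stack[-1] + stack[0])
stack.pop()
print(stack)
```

append stack[0]+stack[0] = 5+5 = 10 → [5, 2, 1, 10]
insert 8 at 1 → [5, 8, 2, 1, 10]
append stack[3]+stack[0] = 1+5 = 6 → [5, 8, 2, 1, 10, 6]
pop() removes 6 → [5, 8, 2, 1, 10]
append stack[-1]+stack[0] = 10+5 = 15 → [5, 8, 2, 1, 10, 15]
pop() removes 15 → [5, 8, 2, 1, 10]

[5, 8, 2, 1, 10]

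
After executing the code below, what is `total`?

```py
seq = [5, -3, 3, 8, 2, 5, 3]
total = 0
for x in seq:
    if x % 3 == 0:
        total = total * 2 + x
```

-3

x=5: not %3==0
x=-3: %3==0, total = 0*2+(-3) = -3
x=3: %3==0, total = (-3)*2+3 = -3
x=8: not %3==0
x=2: not %3==0
x=5: not %3==0
x=3: %3==0, total = (-3)*2+3 = -3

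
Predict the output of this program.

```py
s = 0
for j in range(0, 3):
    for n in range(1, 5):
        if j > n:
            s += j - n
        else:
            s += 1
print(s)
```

12

j=0,n=1: not 0>1, s = 0+1 = 1
j=0,n=2: not 0>2, s = 1+1 = 2
j=0,n=3: not 0>3, s = 2+1 = 3
j=0,n=4: not 0>4, s = 3+1 = 4
j=1,n=1: not 1>1, s = 4+1 = 5
j=1,n=2: not 1>2, s = 5+1 = 6
j=1,n=3: not 1>3, s = 6+1 = 7
j=1,n=4: not 1>4, s = 7+1 = 8
j=2,n=1: 2>1, s = 8+1 = 9
j=2,n=2: not 2>2, s = 9+1 = 10
j=2,n=3: not 2>3, s = 10+1 = 11
j=2,n=4: not 2>4, s = 11+1 = 12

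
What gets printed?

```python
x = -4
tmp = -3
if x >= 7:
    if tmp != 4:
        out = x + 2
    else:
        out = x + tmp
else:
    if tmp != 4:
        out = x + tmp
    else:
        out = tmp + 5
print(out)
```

-7

x=-4, tmp=-3
x >= 7 is False; tmp != 4 is True
→ out = x + tmp = -7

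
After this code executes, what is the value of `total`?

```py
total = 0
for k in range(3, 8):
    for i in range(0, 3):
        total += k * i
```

75

k=3,i=0: total = 0+0 = 0
k=3,i=1: total = 0+3 = 3
k=3,i=2: total = 3+6 = 9
k=4,i=0: total = 9+0 = 9
k=4,i=1: total = 9+4 = 13
k=4,i=2: total = 13+8 = 21
k=5,i=0: total = 21+0 = 21
k=5,i=1: total = 21+5 = 26
k=5,i=2: total = 26+10 = 36
k=6,i=0: total = 36+0 = 36
k=6,i=1: total = 36+6 = 42
k=6,i=2: total = 42+12 = 54
k=7,i=0: total = 54+0 = 54
k=7,i=1: total = 54+7 = 61
k=7,i=2: total = 61+14 = 75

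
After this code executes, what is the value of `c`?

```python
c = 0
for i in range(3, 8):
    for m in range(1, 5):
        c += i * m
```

i=3,m=1: c = 0+3 = 3
i=3,m=2: c = 3+6 = 9
i=3,m=3: c = 9+9 = 18
i=3,m=4: c = 18+12 = 30
i=4,m=1: c = 30+4 = 34
i=4,m=2: c = 34+8 = 42
i=4,m=3: c = 42+12 = 54
i=4,m=4: c = 54+16 = 70
i=5,m=1: c = 70+5 = 75
i=5,m=2: c = 75+10 = 85
i=5,m=3: c = 85+15 = 100
i=5,m=4: c = 100+20 = 120
i=6,m=1: c = 120+6 = 126
i=6,m=2: c = 126+12 = 138
i=6,m=3: c = 138+18 = 156
i=6,m=4: c = 156+24 = 180
i=7,m=1: c = 180+7 = 187
i=7,m=2: c = 187+14 = 201
i=7,m=3: c = 201+21 = 222
i=7,m=4: c = 222+28 = 250

250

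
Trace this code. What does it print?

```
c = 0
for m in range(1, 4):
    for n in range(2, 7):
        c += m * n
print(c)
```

m=1,n=2: c = 0+2 = 2
m=1,n=3: c = 2+3 = 5
m=1,n=4: c = 5+4 = 9
m=1,n=5: c = 9+5 = 14
m=1,n=6: c = 14+6 = 20
m=2,n=2: c = 20+4 = 24
m=2,n=3: c = 24+6 = 30
m=2,n=4: c = 30+8 = 38
m=2,n=5: c = 38+10 = 48
m=2,n=6: c = 48+12 = 60
m=3,n=2: c = 60+6 = 66
m=3,n=3: c = 66+9 = 75
m=3,n=4: c = 75+12 = 87
m=3,n=5: c = 87+15 = 102
m=3,n=6: c = 102+18 = 120

120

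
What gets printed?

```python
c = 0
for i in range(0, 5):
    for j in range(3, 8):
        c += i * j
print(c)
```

i=0,j=3: c = 0+0 = 0
i=0,j=4: c = 0+0 = 0
i=0,j=5: c = 0+0 = 0
i=0,j=6: c = 0+0 = 0
i=0,j=7: c = 0+0 = 0
i=1,j=3: c = 0+3 = 3
i=1,j=4: c = 3+4 = 7
i=1,j=5: c = 7+5 = 12
i=1,j=6: c = 12+6 = 18
i=1,j=7: c = 18+7 = 25
i=2,j=3: c = 25+6 = 31
i=2,j=4: c = 31+8 = 39
i=2,j=5: c = 39+10 = 49
i=2,j=6: c = 49+12 = 61
i=2,j=7: c = 61+14 = 75
i=3,j=3: c = 75+9 = 84
i=3,j=4: c = 84+12 = 96
i=3,j=5: c = 96+15 = 111
i=3,j=6: c = 111+18 = 129
i=3,j=7: c = 129+21 = 150
i=4,j=3: c = 150+12 = 162
i=4,j=4: c = 162+16 = 178
i=4,j=5: c = 178+20 = 198
i=4,j=6: c = 198+24 = 222
i=4,j=7: c = 222+28 = 250

250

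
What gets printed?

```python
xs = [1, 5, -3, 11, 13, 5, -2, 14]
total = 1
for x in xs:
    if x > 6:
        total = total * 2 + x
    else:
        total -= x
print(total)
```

62

x=1: not >6, total = 1-1 = 0
x=5: not >6, total = 0-5 = -5
x=-3: not >6, total = (-5)-(-3) = -2
x=11: >6, total = (-2)*2+11 = 7
x=13: >6, total = 7*2+13 = 27
x=5: not >6, total = 27-5 = 22
x=-2: not >6, total = 22-(-2) = 24
x=14: >6, total = 24*2+14 = 62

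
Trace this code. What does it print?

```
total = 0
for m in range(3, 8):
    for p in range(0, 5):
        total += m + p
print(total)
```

175

m=3,p=0: total = 0+3 = 3
m=3,p=1: total = 3+4 = 7
m=3,p=2: total = 7+5 = 12
m=3,p=3: total = 12+6 = 18
m=3,p=4: total = 18+7 = 25
m=4,p=0: total = 25+4 = 29
m=4,p=1: total = 29+5 = 34
m=4,p=2: total = 34+6 = 40
m=4,p=3: total = 40+7 = 47
m=4,p=4: total = 47+8 = 55
m=5,p=0: total = 55+5 = 60
m=5,p=1: total = 60+6 = 66
m=5,p=2: total = 66+7 = 73
m=5,p=3: total = 73+8 = 81
m=5,p=4: total = 81+9 = 90
m=6,p=0: total = 90+6 = 96
m=6,p=1: total = 96+7 = 103
m=6,p=2: total = 103+8 = 111
m=6,p=3: total = 111+9 = 120
m=6,p=4: total = 120+10 = 130
m=7,p=0: total = 130+7 = 137
m=7,p=1: total = 137+8 = 145
m=7,p=2: total = 145+9 = 154
m=7,p=3: total = 154+10 = 164
m=7,p=4: total = 164+11 = 175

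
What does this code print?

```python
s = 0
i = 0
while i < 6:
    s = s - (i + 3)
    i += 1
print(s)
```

i=0: s = 0-3 = -3
i=1: s = (-3)-4 = -7
i=2: s = (-7)-5 = -12
i=3: s = (-12)-6 = -18
i=4: s = (-18)-7 = -25
i=5: s = (-25)-8 = -33

-33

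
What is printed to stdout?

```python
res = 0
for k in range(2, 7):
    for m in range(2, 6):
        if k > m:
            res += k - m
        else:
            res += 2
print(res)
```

40

k=2,m=2: not 2>2, res = 0+2 = 2
k=2,m=3: not 2>3, res = 2+2 = 4
k=2,m=4: not 2>4, res = 4+2 = 6
k=2,m=5: not 2>5, res = 6+2 = 8
k=3,m=2: 3>2, res = 8+1 = 9
k=3,m=3: not 3>3, res = 9+2 = 11
k=3,m=4: not 3>4, res = 11+2 = 13
k=3,m=5: not 3>5, res = 13+2 = 15
k=4,m=2: 4>2, res = 15+2 = 17
k=4,m=3: 4>3, res = 17+1 = 18
k=4,m=4: not 4>4, res = 18+2 = 20
k=4,m=5: not 4>5, res = 20+2 = 22
k=5,m=2: 5>2, res = 22+3 = 25
k=5,m=3: 5>3, res = 25+2 = 27
k=5,m=4: 5>4, res = 27+1 = 28
k=5,m=5: not 5>5, res = 28+2 = 30
k=6,m=2: 6>2, res = 30+4 = 34
k=6,m=3: 6>3, res = 34+3 = 37
k=6,m=4: 6>4, res = 37+2 = 39
k=6,m=5: 6>5, res = 39+1 = 40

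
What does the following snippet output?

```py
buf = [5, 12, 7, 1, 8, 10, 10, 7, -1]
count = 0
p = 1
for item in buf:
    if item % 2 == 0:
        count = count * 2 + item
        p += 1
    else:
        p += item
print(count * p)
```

3792

item=5: not even; p=6
item=12: even, count = 0*2+12 = 12; p=7
item=7: not even; p=14
item=1: not even; p=15
item=8: even, count = 12*2+8 = 32; p=16
item=10: even, count = 32*2+10 = 74; p=17
item=10: even, count = 74*2+10 = 158; p=18
item=7: not even; p=25
item=-1: not even; p=24
count*p = 158*24 = 3792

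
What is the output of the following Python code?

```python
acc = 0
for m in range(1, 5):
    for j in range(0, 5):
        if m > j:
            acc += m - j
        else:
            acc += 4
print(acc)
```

m=1,j=0: 1>0, acc = 0+1 = 1
m=1,j=1: not 1>1, acc = 1+4 = 5
m=1,j=2: not 1>2, acc = 5+4 = 9
m=1,j=3: not 1>3, acc = 9+4 = 13
m=1,j=4: not 1>4, acc = 13+4 = 17
m=2,j=0: 2>0, acc = 17+2 = 19
m=2,j=1: 2>1, acc = 19+1 = 20
m=2,j=2: not 2>2, acc = 20+4 = 24
m=2,j=3: not 2>3, acc = 24+4 = 28
m=2,j=4: not 2>4, acc = 28+4 = 32
m=3,j=0: 3>0, acc = 32+3 = 35
m=3,j=1: 3>1, acc = 35+2 = 37
m=3,j=2: 3>2, acc = 37+1 = 38
m=3,j=3: not 3>3, acc = 38+4 = 42
m=3,j=4: not 3>4, acc = 42+4 = 46
m=4,j=0: 4>0, acc = 46+4 = 50
m=4,j=1: 4>1, acc = 50+3 = 53
m=4,j=2: 4>2, acc = 53+2 = 55
m=4,j=3: 4>3, acc = 55+1 = 56
m=4,j=4: not 4>4, acc = 56+4 = 60

60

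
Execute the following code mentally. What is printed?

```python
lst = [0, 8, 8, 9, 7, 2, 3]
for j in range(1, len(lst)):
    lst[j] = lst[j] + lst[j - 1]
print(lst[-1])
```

37

j=1: lst[1] = 8+0 = 8 → [0, 8, 8, 9, 7, 2, 3]
j=2: lst[2] = 8+8 = 16 → [0, 8, 16, 9, 7, 2, 3]
j=3: lst[3] = 9+16 = 25 → [0, 8, 16, 25, 7, 2, 3]
j=4: lst[4] = 7+25 = 32 → [0, 8, 16, 25, 32, 2, 3]
j=5: lst[5] = 2+32 = 34 → [0, 8, 16, 25, 32, 34, 3]
j=6: lst[6] = 3+34 = 37 → [0, 8, 16, 25, 32, 34, 37]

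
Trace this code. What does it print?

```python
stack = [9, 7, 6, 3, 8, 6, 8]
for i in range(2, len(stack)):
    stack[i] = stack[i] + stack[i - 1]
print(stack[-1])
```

38

i=2: stack[2] = 6+7 = 13 → [9, 7, 13, 3, 8, 6, 8]
i=3: stack[3] = 3+13 = 16 → [9, 7, 13, 16, 8, 6, 8]
i=4: stack[4] = 8+16 = 24 → [9, 7, 13, 16, 24, 6, 8]
i=5: stack[5] = 6+24 = 30 → [9, 7, 13, 16, 24, 30, 8]
i=6: stack[6] = 8+30 = 38 → [9, 7, 13, 16, 24, 30, 38]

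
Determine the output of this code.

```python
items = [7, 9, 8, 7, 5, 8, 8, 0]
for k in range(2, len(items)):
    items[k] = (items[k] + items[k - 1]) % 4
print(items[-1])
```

1

k=2: items[2] = (8+9)%4 = 1 → [7, 9, 1, 7, 5, 8, 8, 0]
k=3: items[3] = (7+1)%4 = 0 → [7, 9, 1, 0, 5, 8, 8, 0]
k=4: items[4] = (5+0)%4 = 1 → [7, 9, 1, 0, 1, 8, 8, 0]
k=5: items[5] = (8+1)%4 = 1 → [7, 9, 1, 0, 1, 1, 8, 0]
k=6: items[6] = (8+1)%4 = 1 → [7, 9, 1, 0, 1, 1, 1, 0]
k=7: items[7] = (0+1)%4 = 1 → [7, 9, 1, 0, 1, 1, 1, 1]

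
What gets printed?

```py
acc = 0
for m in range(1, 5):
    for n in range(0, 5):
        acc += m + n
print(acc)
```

90

m=1,n=0: acc = 0+1 = 1
m=1,n=1: acc = 1+2 = 3
m=1,n=2: acc = 3+3 = 6
m=1,n=3: acc = 6+4 = 10
m=1,n=4: acc = 10+5 = 15
m=2,n=0: acc = 15+2 = 17
m=2,n=1: acc = 17+3 = 20
m=2,n=2: acc = 20+4 = 24
m=2,n=3: acc = 24+5 = 29
m=2,n=4: acc = 29+6 = 35
m=3,n=0: acc = 35+3 = 38
m=3,n=1: acc = 38+4 = 42
m=3,n=2: acc = 42+5 = 47
m=3,n=3: acc = 47+6 = 53
m=3,n=4: acc = 53+7 = 60
m=4,n=0: acc = 60+4 = 64
m=4,n=1: acc = 64+5 = 69
m=4,n=2: acc = 69+6 = 75
m=4,n=3: acc = 75+7 = 82
m=4,n=4: acc = 82+8 = 90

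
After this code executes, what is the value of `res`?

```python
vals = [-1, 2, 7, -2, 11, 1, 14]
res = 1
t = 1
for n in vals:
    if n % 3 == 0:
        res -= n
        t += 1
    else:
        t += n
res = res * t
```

n=-1: not %3==0; t=0
n=2: not %3==0; t=2
n=7: not %3==0; t=9
n=-2: not %3==0; t=7
n=11: not %3==0; t=18
n=1: not %3==0; t=19
n=14: not %3==0; t=33
res*t = 1*33 = 33

33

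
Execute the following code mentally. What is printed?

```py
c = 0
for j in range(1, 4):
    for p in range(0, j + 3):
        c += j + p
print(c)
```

j=1,p=0: c = 0+1 = 1
j=1,p=1: c = 1+2 = 3
j=1,p=2: c = 3+3 = 6
j=1,p=3: c = 6+4 = 10
j=2,p=0: c = 10+2 = 12
j=2,p=1: c = 12+3 = 15
j=2,p=2: c = 15+4 = 19
j=2,p=3: c = 19+5 = 24
j=2,p=4: c = 24+6 = 30
j=3,p=0: c = 30+3 = 33
j=3,p=1: c = 33+4 = 37
j=3,p=2: c = 37+5 = 42
j=3,p=3: c = 42+6 = 48
j=3,p=4: c = 48+7 = 55
j=3,p=5: c = 55+8 = 63

63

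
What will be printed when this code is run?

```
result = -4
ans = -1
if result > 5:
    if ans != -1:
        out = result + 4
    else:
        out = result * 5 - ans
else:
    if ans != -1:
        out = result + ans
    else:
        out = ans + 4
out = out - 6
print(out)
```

result=-4, ans=-1
result > 5 is False; ans != -1 is False
→ out = ans + 4 = 3
out = 3-6 = -3

-3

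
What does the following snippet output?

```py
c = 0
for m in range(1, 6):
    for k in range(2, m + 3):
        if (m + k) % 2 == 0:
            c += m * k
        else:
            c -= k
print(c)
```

m=1,k=2: odd sum, c = 0-2 = -2
m=1,k=3: even sum, c = (-2)+3 = 1
m=2,k=2: even sum, c = 1+4 = 5
m=2,k=3: odd sum, c = 5-3 = 2
m=2,k=4: even sum, c = 2+8 = 10
m=3,k=2: odd sum, c = 10-2 = 8
m=3,k=3: even sum, c = 8+9 = 17
m=3,k=4: odd sum, c = 17-4 = 13
m=3,k=5: even sum, c = 13+15 = 28
m=4,k=2: even sum, c = 28+8 = 36
m=4,k=3: odd sum, c = 36-3 = 33
m=4,k=4: even sum, c = 33+16 = 49
m=4,k=5: odd sum, c = 49-5 = 44
m=4,k=6: even sum, c = 44+24 = 68
m=5,k=2: odd sum, c = 68-2 = 66
m=5,k=3: even sum, c = 66+15 = 81
m=5,k=4: odd sum, c = 81-4 = 77
m=5,k=5: even sum, c = 77+25 = 102
m=5,k=6: odd sum, c = 102-6 = 96
m=5,k=7: even sum, c = 96+35 = 131

131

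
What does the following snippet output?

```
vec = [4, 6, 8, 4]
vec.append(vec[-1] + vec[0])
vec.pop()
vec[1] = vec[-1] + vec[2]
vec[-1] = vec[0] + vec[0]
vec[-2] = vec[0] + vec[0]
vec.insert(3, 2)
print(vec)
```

append vec[-1]+vec[0] = 4+4 = 8 → [4, 6, 8, 4, 8]
pop() removes 8 → [4, 6, 8, 4]
vec[1] = vec[-1]+vec[2] = 4+8 = 12 → [4, 12, 8, 4]
vec[-1] = vec[0]+vec[0] = 4+4 = 8 → [4, 12, 8, 8]
vec[-2] = vec[0]+vec[0] = 4+4 = 8 → [4, 12, 8, 8]
insert 2 at 3 → [4, 12, 8, 2, 8]

[4, 12, 8, 2, 8]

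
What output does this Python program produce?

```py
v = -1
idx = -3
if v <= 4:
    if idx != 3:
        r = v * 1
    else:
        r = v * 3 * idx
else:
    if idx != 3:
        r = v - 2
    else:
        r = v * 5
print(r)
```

v=-1, idx=-3
v <= 4 is True; idx != 3 is True
→ r = v * 1 = -1

-1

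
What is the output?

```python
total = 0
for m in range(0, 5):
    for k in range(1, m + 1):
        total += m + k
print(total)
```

50

m=1,k=1: total = 0+2 = 2
m=2,k=1: total = 2+3 = 5
m=2,k=2: total = 5+4 = 9
m=3,k=1: total = 9+4 = 13
m=3,k=2: total = 13+5 = 18
m=3,k=3: total = 18+6 = 24
m=4,k=1: total = 24+5 = 29
m=4,k=2: total = 29+6 = 35
m=4,k=3: total = 35+7 = 42
m=4,k=4: total = 42+8 = 50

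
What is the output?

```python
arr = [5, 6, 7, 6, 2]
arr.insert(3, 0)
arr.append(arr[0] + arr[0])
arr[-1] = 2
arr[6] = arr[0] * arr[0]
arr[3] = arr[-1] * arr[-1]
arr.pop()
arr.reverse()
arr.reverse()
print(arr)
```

[5, 6, 7, 625, 6, 2]

insert 0 at 3 → [5, 6, 7, 0, 6, 2]
append arr[0]+arr[0] = 5+5 = 10 → [5, 6, 7, 0, 6, 2, 10]
arr[-1] = 2 → [5, 6, 7, 0, 6, 2, 2]
arr[6] = arr[0]*arr[0] = 5*5 = 25 → [5, 6, 7, 0, 6, 2, 25]
arr[3] = arr[-1]*arr[-1] = 25*25 = 625 → [5, 6, 7, 625, 6, 2, 25]
pop() removes 25 → [5, 6, 7, 625, 6, 2]
reverse → [2, 6, 625, 7, 6, 5]
reverse → [5, 6, 7, 625, 6, 2]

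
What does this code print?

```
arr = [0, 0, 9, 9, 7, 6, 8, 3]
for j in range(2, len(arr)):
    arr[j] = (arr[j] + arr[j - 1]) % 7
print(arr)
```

j=2: arr[2] = (9+0)%7 = 2 → [0, 0, 2, 9, 7, 6, 8, 3]
j=3: arr[3] = (9+2)%7 = 4 → [0, 0, 2, 4, 7, 6, 8, 3]
j=4: arr[4] = (7+4)%7 = 4 → [0, 0, 2, 4, 4, 6, 8, 3]
j=5: arr[5] = (6+4)%7 = 3 → [0, 0, 2, 4, 4, 3, 8, 3]
j=6: arr[6] = (8+3)%7 = 4 → [0, 0, 2, 4, 4, 3, 4, 3]
j=7: arr[7] = (3+4)%7 = 0 → [0, 0, 2, 4, 4, 3, 4, 0]

[0, 0, 2, 4, 4, 3, 4, 0]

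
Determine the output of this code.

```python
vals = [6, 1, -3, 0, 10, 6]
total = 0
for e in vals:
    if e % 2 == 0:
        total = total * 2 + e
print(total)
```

74

e=6: even, total = 0*2+6 = 6
e=1: not even
e=-3: not even
e=0: even, total = 6*2+0 = 12
e=10: even, total = 12*2+10 = 34
e=6: even, total = 34*2+6 = 74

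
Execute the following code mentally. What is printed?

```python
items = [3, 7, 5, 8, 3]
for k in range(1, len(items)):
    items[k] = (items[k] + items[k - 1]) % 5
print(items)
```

k=1: items[1] = (7+3)%5 = 0 → [3, 0, 5, 8, 3]
k=2: items[2] = (5+0)%5 = 0 → [3, 0, 0, 8, 3]
k=3: items[3] = (8+0)%5 = 3 → [3, 0, 0, 3, 3]
k=4: items[4] = (3+3)%5 = 1 → [3, 0, 0, 3, 1]

[3, 0, 0, 3, 1]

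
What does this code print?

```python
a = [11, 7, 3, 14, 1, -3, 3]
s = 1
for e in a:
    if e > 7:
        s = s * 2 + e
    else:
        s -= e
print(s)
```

19

e=11: >7, s = 1*2+11 = 13
e=7: not >7, s = 13-7 = 6
e=3: not >7, s = 6-3 = 3
e=14: >7, s = 3*2+14 = 20
e=1: not >7, s = 20-1 = 19
e=-3: not >7, s = 19-(-3) = 22
e=3: not >7, s = 22-3 = 19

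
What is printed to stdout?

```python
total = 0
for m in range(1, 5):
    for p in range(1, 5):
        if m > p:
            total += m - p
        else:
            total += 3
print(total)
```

m=1,p=1: not 1>1, total = 0+3 = 3
m=1,p=2: not 1>2, total = 3+3 = 6
m=1,p=3: not 1>3, total = 6+3 = 9
m=1,p=4: not 1>4, total = 9+3 = 12
m=2,p=1: 2>1, total = 12+1 = 13
m=2,p=2: not 2>2, total = 13+3 = 16
m=2,p=3: not 2>3, total = 16+3 = 19
m=2,p=4: not 2>4, total = 19+3 = 22
m=3,p=1: 3>1, total = 22+2 = 24
m=3,p=2: 3>2, total = 24+1 = 25
m=3,p=3: not 3>3, total = 25+3 = 28
m=3,p=4: not 3>4, total = 28+3 = 31
m=4,p=1: 4>1, total = 31+3 = 34
m=4,p=2: 4>2, total = 34+2 = 36
m=4,p=3: 4>3, total = 36+1 = 37
m=4,p=4: not 4>4, total = 37+3 = 40

40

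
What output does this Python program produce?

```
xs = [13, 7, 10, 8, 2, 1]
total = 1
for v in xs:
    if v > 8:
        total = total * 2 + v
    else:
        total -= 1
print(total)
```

v=13: >8, total = 1*2+13 = 15
v=7: not >8, total = 15-1 = 14
v=10: >8, total = 14*2+10 = 38
v=8: not >8, total = 38-1 = 37
v=2: not >8, total = 37-1 = 36
v=1: not >8, total = 36-1 = 35

35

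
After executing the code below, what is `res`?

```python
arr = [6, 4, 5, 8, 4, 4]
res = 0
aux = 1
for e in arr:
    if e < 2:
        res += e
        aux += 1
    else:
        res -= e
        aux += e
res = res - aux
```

e=6: not <2, res = 0-6 = -6; aux=7
e=4: not <2, res = (-6)-4 = -10; aux=11
e=5: not <2, res = (-10)-5 = -15; aux=16
e=8: not <2, res = (-15)-8 = -23; aux=24
e=4: not <2, res = (-23)-4 = -27; aux=28
e=4: not <2, res = (-27)-4 = -31; aux=32
res-aux = (-31)-32 = -63

-63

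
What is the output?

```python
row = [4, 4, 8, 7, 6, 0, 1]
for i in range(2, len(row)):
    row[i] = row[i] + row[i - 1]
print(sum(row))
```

i=2: row[2] = 8+4 = 12 → [4, 4, 12, 7, 6, 0, 1]
i=3: row[3] = 7+12 = 19 → [4, 4, 12, 19, 6, 0, 1]
i=4: row[4] = 6+19 = 25 → [4, 4, 12, 19, 25, 0, 1]
i=5: row[5] = 0+25 = 25 → [4, 4, 12, 19, 25, 25, 1]
i=6: row[6] = 1+25 = 26 → [4, 4, 12, 19, 25, 25, 26]
sum = 115

115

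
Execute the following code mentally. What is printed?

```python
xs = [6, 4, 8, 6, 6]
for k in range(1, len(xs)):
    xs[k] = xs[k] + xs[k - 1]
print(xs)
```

k=1: xs[1] = 4+6 = 10 → [6, 10, 8, 6, 6]
k=2: xs[2] = 8+10 = 18 → [6, 10, 18, 6, 6]
k=3: xs[3] = 6+18 = 24 → [6, 10, 18, 24, 6]
k=4: xs[4] = 6+24 = 30 → [6, 10, 18, 24, 30]

[6, 10, 18, 24, 30]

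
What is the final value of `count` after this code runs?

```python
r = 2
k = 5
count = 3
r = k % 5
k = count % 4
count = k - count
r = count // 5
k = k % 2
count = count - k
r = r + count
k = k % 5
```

-1

r = 5%5 = 0
k = 3%4 = 3
count = 3-3 = 0
r = 0//5 = 0
k = 3%2 = 1
count = 0-1 = -1
r = 0+(-1) = -1
k = 1%5 = 1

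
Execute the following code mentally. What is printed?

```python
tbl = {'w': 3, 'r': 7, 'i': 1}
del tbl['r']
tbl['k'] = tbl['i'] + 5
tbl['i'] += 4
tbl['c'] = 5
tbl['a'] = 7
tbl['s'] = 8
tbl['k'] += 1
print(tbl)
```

del 'r' → {'w': 3, 'i': 1}
tbl['k'] = tbl['i']+5 = 6 → {'w': 3, 'i': 1, 'k': 6}
tbl['i'] = 1+4 = 5 → {'w': 3, 'i': 5, 'k': 6}
tbl['c'] = 5 → {'w': 3, 'i': 5, 'k': 6, 'c': 5}
tbl['a'] = 7 → {'w': 3, 'i': 5, 'k': 6, 'c': 5, 'a': 7}
tbl['s'] = 8 → {'w': 3, 'i': 5, 'k': 6, 'c': 5, 'a': 7, 's': 8}
tbl['k'] = 6+1 = 7 → {'w': 3, 'i': 5, 'k': 7, 'c': 5, 'a': 7, 's': 8}

{'w': 3, 'i': 5, 'k': 7, 'c': 5, 'a': 7, 's': 8}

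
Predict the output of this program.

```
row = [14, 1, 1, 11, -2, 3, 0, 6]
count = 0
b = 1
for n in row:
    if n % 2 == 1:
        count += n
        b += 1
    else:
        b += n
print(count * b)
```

368

n=14: not odd; b=15
n=1: odd, count = 0+1 = 1; b=16
n=1: odd, count = 1+1 = 2; b=17
n=11: odd, count = 2+11 = 13; b=18
n=-2: not odd; b=16
n=3: odd, count = 13+3 = 16; b=17
n=0: not odd; b=17
n=6: not odd; b=23
count*b = 16*23 = 368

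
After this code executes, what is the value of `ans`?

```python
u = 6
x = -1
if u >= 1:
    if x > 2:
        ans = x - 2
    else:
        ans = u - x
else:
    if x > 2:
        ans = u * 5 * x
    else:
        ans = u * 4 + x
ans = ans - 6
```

u=6, x=-1
u >= 1 is True; x > 2 is False
→ ans = u - x = 7
ans = 7-6 = 1

1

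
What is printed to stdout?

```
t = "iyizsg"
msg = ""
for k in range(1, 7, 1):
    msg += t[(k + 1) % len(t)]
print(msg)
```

k=1: add t[2]='i' → 'i'
k=2: add t[3]='z' → 'iz'
k=3: add t[4]='s' → 'izs'
k=4: add t[5]='g' → 'izsg'
k=5: add t[0]='i' → 'izsgi'
k=6: add t[1]='y' → 'izsgiy'

izsgiy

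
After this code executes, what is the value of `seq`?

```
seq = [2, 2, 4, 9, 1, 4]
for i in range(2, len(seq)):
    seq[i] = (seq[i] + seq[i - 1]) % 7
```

[2, 2, 6, 1, 2, 6]

i=2: seq[2] = (4+2)%7 = 6 → [2, 2, 6, 9, 1, 4]
i=3: seq[3] = (9+6)%7 = 1 → [2, 2, 6, 1, 1, 4]
i=4: seq[4] = (1+1)%7 = 2 → [2, 2, 6, 1, 2, 4]
i=5: seq[5] = (4+2)%7 = 6 → [2, 2, 6, 1, 2, 6]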